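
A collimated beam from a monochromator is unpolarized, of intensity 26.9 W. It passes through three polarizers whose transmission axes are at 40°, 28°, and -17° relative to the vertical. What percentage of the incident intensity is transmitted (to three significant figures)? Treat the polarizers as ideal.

Unpolarized light through the first polarizer → I₁ = 26.9 W/2 = 13.45 W, polarized at 40°.
I₂ = I₁ · cos²(12°) = 13.45 · 0.9568 = 12.87 W.
I₃ = I₂ · cos²(45°) = 12.87 · 0.5 = 6.434 W.
That is 23.92% of the incident intensity.

≈ 23.9%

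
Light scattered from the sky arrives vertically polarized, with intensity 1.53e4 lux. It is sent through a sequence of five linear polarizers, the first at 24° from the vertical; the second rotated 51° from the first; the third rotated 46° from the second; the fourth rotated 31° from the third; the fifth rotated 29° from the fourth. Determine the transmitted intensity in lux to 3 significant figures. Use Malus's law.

By Malus's law, I₁ = 1.53e4 lux · cos²(24°) = 1.277e+04 lux.
I₂ = I₁ · cos²(51°) = 1.277e+04 · 0.396 = 5057 lux.
I₃ = I₂ · cos²(46°) = 5057 · 0.4826 = 2440 lux.
I₄ = I₃ · cos²(31°) = 2440 · 0.7347 = 1793 lux.
I₅ = I₄ · cos²(29°) = 1793 · 0.765 = 1372 lux.

I ≈ 1370 lux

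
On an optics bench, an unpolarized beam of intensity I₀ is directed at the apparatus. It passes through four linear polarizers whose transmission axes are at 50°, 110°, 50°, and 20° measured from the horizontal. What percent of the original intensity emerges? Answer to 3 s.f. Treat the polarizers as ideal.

Unpolarized light through the first polarizer → I₁ = ½ I₀, now polarized at 50°.
I₂ = I₁ cos²(110° − 50°) = 0.5 I₀ · cos²(60°) = 0.125 I₀.
I₃ = I₂ cos²(50° − 110°) = 0.125 I₀ · cos²(60°) = 0.03125 I₀.
I₄ = I₃ cos²(20° − 50°) = 0.03125 I₀ · cos²(30°) = 0.02344 I₀.
That is 2.344% of the incident intensity.

≈ 2.34%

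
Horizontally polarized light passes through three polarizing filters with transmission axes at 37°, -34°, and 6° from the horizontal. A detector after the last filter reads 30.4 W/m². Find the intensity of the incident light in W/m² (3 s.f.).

I₀ ≈ 766 W/m²

By Malus's law, I₁ = I₀ cos²(37° − 0°) = I₀ cos²(37°) = 0.6378 I₀.
I₂ = I₁ cos²(-34° − 37°) = 0.6378 I₀ · cos²(71°) = 0.06761 I₀.
I₃ = I₂ cos²(6° + 34°) = 0.06761 I₀ · cos²(40°) = 0.03967 I₀.
So 30.4 W/m² = 0.03967 I₀, giving I₀ = 30.4/0.03967 = 766.3 W/m².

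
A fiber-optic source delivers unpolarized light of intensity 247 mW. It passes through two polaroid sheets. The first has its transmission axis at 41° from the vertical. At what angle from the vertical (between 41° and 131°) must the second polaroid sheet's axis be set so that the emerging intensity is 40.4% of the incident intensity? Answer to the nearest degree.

Unpolarized light through the first polarizer → I₁ = ½ I₀, now polarized at 41°.
Need I₂/I₀ = 0.404, so cos²(θ − 41°) = 0.404 / 0.5 = 0.808.
θ − 41° = arccos(√0.808) = 26.0°, giving θ ≈ 41 + 26.0 = 67.0°.

θ ≈ 67°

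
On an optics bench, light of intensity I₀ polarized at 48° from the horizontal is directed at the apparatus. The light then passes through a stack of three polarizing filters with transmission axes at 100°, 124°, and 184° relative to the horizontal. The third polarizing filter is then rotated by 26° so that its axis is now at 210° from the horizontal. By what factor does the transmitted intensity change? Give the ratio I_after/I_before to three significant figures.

I_new/I_old ≈ 0.0195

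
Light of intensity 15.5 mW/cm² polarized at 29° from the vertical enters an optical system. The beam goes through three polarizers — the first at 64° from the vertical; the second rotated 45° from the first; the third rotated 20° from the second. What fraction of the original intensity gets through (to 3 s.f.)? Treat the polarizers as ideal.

I/I₀ ≈ 0.296

I₁ = 15.5 mW/cm² · cos²(35°) = 10.4 mW/cm².
I₂ = I₁ · cos²(45°) = 10.4 · 0.5 = 5.2 mW/cm².
I₃ = I₂ · cos²(20°) = 5.2 · 0.883 = 4.592 mW/cm².
Transmitted fraction = 0.2963.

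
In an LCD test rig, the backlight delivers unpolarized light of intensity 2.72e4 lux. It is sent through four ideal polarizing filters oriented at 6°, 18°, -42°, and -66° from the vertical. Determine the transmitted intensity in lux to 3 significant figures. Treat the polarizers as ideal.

Unpolarized light through the first polarizer → I₁ = 2.72e4 lux/2 = 1.36e+04 lux, polarized at 6°.
I₂ = I₁ · cos²(12°) = 1.36e+04 · 0.9568 = 1.301e+04 lux.
I₃ = I₂ · cos²(60°) = 1.301e+04 · 0.25 = 3253 lux.
I₄ = I₃ · cos²(24°) = 3253 · 0.8346 = 2715 lux.

I ≈ 2710 lux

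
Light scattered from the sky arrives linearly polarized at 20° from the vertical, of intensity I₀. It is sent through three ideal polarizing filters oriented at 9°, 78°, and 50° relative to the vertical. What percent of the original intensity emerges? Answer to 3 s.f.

≈ 9.65%

By Malus's law, I₁ = I₀ cos²(9° − 20°) = I₀ cos²(11°) = 0.9636 I₀.
I₂ = I₁ cos²(78° − 9°) = 0.9636 I₀ · cos²(69°) = 0.1238 I₀.
I₃ = I₂ cos²(50° − 78°) = 0.1238 I₀ · cos²(28°) = 0.09648 I₀.
That is 9.648% of the incident intensity.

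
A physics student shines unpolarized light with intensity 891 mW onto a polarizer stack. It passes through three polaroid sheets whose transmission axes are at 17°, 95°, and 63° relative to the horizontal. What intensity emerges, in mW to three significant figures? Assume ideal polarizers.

I ≈ 13.8 mW

Unpolarized light through the first polarizer → I₁ = 891 mW/2 = 445.5 mW, polarized at 17°.
I₂ = I₁ · cos²(78°) = 445.5 · 0.04323 = 19.26 mW.
I₃ = I₂ · cos²(32°) = 19.26 · 0.7192 = 13.85 mW.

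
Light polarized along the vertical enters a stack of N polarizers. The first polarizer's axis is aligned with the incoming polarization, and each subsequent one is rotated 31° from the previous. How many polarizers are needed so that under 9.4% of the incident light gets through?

First polarizer is aligned with the polarization: full transmission.
Each further stage multiplies by cos²(31°) = 0.7347.
After N polarizers: T = 0.7347^(N−1). Require T < 0.094 ⇒ N−1 > ln(0.094)/ln(0.7347) = 7.67, so N−1 ≥ 8 and N = 9.
Check: N=9 gives T = 0.08493 < 0.094; N=8 gives T = 0.1156.

N = 9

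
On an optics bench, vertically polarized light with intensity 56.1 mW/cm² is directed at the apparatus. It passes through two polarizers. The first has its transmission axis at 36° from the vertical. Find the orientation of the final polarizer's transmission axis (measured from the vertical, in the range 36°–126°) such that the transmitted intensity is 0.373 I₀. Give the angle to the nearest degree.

θ ≈ 77°

I₁ = I₀ cos²(36° − 0°) = I₀ cos²(36°) = 0.6545 I₀.
Need I₂/I₀ = 0.373, so cos²(θ − 36°) = 0.373 / 0.6545 = 0.5699.
θ − 36° = arccos(√0.5699) = 41.0°, giving θ ≈ 36 + 41.0 = 77.0°.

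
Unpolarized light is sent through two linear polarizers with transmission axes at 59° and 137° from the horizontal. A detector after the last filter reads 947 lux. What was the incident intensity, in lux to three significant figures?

I₀ ≈ 4.38e4 lux

Unpolarized light through the first polarizer → I₁ = ½ I₀, now polarized at 59°.
I₂ = I₁ cos²(137° − 59°) = 0.5 I₀ · cos²(78°) = 0.02161 I₀.
So 947 lux = 0.02161 I₀, giving I₀ = 947/0.02161 = 4.381e+04 lux.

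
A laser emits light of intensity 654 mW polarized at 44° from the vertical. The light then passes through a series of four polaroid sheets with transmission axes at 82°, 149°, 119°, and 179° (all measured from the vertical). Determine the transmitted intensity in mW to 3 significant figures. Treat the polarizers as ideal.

I ≈ 11.6 mW

By Malus's law, I₁ = 654 mW · cos²(38°) = 406.1 mW.
I₂ = I₁ · cos²(67°) = 406.1 · 0.1527 = 62 mW.
I₃ = I₂ · cos²(30°) = 62 · 0.75 = 46.5 mW.
I₄ = I₃ · cos²(60°) = 46.5 · 0.25 = 11.63 mW.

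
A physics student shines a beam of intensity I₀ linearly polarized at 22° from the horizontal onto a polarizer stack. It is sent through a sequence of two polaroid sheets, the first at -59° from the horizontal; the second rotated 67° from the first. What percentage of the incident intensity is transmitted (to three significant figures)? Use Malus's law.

By Malus's law, I₁ = I₀ cos²(-59° − 22°) = I₀ cos²(81°) = 0.02447 I₀.
I₂ = I₁ cos²(67°) = 0.02447 · 0.1527 I₀ = 0.003736 I₀.
That is 0.3736% of the incident intensity.

≈ 0.374%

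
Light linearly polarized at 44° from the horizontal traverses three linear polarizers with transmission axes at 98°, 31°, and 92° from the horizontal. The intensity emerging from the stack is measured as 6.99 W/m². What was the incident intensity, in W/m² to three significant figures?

I₀ ≈ 564 W/m²

I₁ = I₀ cos²(98° − 44°) = I₀ cos²(54°) = 0.3455 I₀.
I₂ = I₁ cos²(31° − 98°) = 0.3455 I₀ · cos²(67°) = 0.05275 I₀.
I₃ = I₂ cos²(92° − 31°) = 0.05275 I₀ · cos²(61°) = 0.0124 I₀.
So 6.99 W/m² = 0.0124 I₀, giving I₀ = 6.99/0.0124 = 563.8 W/m².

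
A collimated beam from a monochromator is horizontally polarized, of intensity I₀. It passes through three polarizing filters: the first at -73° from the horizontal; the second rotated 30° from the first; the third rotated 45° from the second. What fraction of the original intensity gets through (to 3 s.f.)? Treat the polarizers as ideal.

≈ 0.0321 I₀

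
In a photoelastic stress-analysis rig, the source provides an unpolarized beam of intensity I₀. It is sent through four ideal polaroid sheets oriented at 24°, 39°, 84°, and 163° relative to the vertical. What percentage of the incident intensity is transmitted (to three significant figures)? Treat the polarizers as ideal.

≈ 0.849%

Unpolarized light through the first polarizer → I₁ = ½ I₀, now polarized at 24°.
I₂ = I₁ cos²(39° − 24°) = 0.5 I₀ · cos²(15°) = 0.4665 I₀.
I₃ = I₂ cos²(84° − 39°) = 0.4665 I₀ · cos²(45°) = 0.2333 I₀.
I₄ = I₃ cos²(163° − 84°) = 0.2333 I₀ · cos²(79°) = 0.008492 I₀.
That is 0.8492% of the incident intensity.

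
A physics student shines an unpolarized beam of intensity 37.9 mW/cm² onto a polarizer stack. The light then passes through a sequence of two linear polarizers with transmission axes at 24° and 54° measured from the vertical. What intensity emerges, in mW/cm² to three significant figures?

I ≈ 14.2 mW/cm²

Unpolarized light through the first polarizer → I₁ = 37.9 mW/cm²/2 = 18.95 mW/cm², polarized at 24°.
I₂ = I₁ · cos²(30°) = 18.95 · 0.75 = 14.21 mW/cm².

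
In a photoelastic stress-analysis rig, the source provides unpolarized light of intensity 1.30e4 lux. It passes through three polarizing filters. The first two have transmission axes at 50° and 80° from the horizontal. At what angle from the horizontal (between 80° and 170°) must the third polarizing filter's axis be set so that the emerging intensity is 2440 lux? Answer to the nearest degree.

Unpolarized light through the first polarizer → I₁ = ½ I₀, now polarized at 50°.
I₂ = I₁ cos²(80° − 50°) = 0.5 I₀ · cos²(30°) = 0.375 I₀.
Target fraction: 2440 / 1.30e4 lux = 0.1877 of I₀.
Need I₃/I₀ = 0.1877, so cos²(θ − 80°) = 0.1877 / 0.375 = 0.5005.
θ − 80° = arccos(√0.5005) = 45.0°, giving θ ≈ 80 + 45.0 = 125.0°.

θ ≈ 125°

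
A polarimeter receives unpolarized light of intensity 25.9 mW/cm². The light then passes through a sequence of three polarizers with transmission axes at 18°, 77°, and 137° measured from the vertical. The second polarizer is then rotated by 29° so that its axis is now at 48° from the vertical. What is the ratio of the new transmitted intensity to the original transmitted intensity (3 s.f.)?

I_new/I_old ≈ 0.00344

Before rotation:
Unpolarized light through the first polarizer → I₁ = ½ I₀, now polarized at 18°.
I₂ = I₁ cos²(77° − 18°) = 0.5 I₀ · cos²(59°) = 0.1326 I₀.
I₃ = I₂ cos²(137° − 77°) = 0.1326 I₀ · cos²(60°) = 0.03316 I₀.
After rotation:
Unpolarized light through the first polarizer → I₁ = ½ I₀, now polarized at 18°.
I₂ = I₁ cos²(48° − 18°) = 0.5 I₀ · cos²(30°) = 0.375 I₀.
I₃ = I₂ cos²(137° − 48°) = 0.375 I₀ · cos²(89°) = 0.0001142 I₀.
Ratio = 0.0001142 / 0.03316 = 0.003445.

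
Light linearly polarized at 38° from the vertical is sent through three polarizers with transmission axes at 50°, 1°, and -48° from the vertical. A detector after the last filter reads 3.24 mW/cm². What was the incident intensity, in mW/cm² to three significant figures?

I₁ = I₀ cos²(50° − 38°) = I₀ cos²(12°) = 0.9568 I₀.
I₂ = I₁ cos²(1° − 50°) = 0.9568 I₀ · cos²(49°) = 0.4118 I₀.
I₃ = I₂ cos²(-48° − 1°) = 0.4118 I₀ · cos²(49°) = 0.1772 I₀.
So 3.24 mW/cm² = 0.1772 I₀, giving I₀ = 3.24/0.1772 = 18.28 mW/cm².

I₀ ≈ 18.3 mW/cm²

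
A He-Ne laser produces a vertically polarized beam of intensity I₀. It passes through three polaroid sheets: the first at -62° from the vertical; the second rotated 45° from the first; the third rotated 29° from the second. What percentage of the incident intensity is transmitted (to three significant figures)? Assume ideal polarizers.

≈ 8.43%

By Malus's law, I₁ = I₀ cos²(-62° − 0°) = I₀ cos²(62°) = 0.2204 I₀.
I₂ = I₁ cos²(45°) = 0.2204 · 0.5 I₀ = 0.1102 I₀.
I₃ = I₂ cos²(29°) = 0.1102 · 0.765 I₀ = 0.0843 I₀.
That is 8.43% of the incident intensity.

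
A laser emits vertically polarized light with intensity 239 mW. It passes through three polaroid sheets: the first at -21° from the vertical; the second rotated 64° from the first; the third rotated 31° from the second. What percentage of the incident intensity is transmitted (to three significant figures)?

I₁ = 239 mW · cos²(21°) = 208.3 mW.
I₂ = I₁ · cos²(64°) = 208.3 · 0.1922 = 40.03 mW.
I₃ = I₂ · cos²(31°) = 40.03 · 0.7347 = 29.41 mW.
That is 12.31% of the incident intensity.

≈ 12.3%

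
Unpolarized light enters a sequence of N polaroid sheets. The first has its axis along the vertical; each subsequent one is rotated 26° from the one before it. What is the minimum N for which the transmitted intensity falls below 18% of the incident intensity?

First polarizer halves the unpolarized light: factor 1/2.
Each further stage multiplies by cos²(26°) = 0.8078.
After N polarizers: T = 0.5·0.8078^(N−1). Require T < 0.18 ⇒ N−1 > ln(0.18/0.5)/ln(0.8078) = 4.79, so N−1 ≥ 5 and N = 6.
Check: N=6 gives T = 0.172 < 0.18; N=5 gives T = 0.2129.

N = 6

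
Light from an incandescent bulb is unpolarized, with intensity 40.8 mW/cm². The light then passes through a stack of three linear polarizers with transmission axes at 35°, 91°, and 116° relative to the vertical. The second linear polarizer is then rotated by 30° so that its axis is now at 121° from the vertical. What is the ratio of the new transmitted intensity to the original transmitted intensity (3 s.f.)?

Before rotation:
Unpolarized light through the first polarizer → I₁ = ½ I₀, now polarized at 35°.
I₂ = I₁ cos²(91° − 35°) = 0.5 I₀ · cos²(56°) = 0.1563 I₀.
I₃ = I₂ cos²(116° − 91°) = 0.1563 I₀ · cos²(25°) = 0.1284 I₀.
After rotation:
Unpolarized light through the first polarizer → I₁ = ½ I₀, now polarized at 35°.
I₂ = I₁ cos²(121° − 35°) = 0.5 I₀ · cos²(86°) = 0.002433 I₀.
I₃ = I₂ cos²(116° − 121°) = 0.002433 I₀ · cos²(5°) = 0.002415 I₀.
Ratio = 0.002415 / 0.1284 = 0.0188.

I_new/I_old ≈ 0.0188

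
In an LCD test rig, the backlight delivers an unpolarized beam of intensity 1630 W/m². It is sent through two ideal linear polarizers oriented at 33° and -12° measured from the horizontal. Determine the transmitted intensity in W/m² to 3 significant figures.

I ≈ 408 W/m²

Unpolarized light through the first polarizer → I₁ = 1630 W/m²/2 = 815 W/m², polarized at 33°.
I₂ = I₁ · cos²(45°) = 815 · 0.5 = 407.5 W/m².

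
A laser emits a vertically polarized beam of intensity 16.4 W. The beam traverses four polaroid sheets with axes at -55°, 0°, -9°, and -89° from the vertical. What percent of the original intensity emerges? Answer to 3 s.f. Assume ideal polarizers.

≈ 0.318%

I₁ = 16.4 W · cos²(55°) = 5.395 W.
I₂ = I₁ · cos²(55°) = 5.395 · 0.329 = 1.775 W.
I₃ = I₂ · cos²(9°) = 1.775 · 0.9755 = 1.732 W.
I₄ = I₃ · cos²(80°) = 1.732 · 0.03015 = 0.05221 W.
That is 0.3184% of the incident intensity.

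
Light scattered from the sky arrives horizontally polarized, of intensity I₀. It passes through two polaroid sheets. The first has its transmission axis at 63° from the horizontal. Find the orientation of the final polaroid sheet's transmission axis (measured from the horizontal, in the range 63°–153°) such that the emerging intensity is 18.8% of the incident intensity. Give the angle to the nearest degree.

θ ≈ 80°

By Malus's law, I₁ = I₀ cos²(63° − 0°) = I₀ cos²(63°) = 0.2061 I₀.
Need I₂/I₀ = 0.188, so cos²(θ − 63°) = 0.188 / 0.2061 = 0.9121.
θ − 63° = arccos(√0.9121) = 17.2°, giving θ ≈ 63 + 17.2 = 80.2°.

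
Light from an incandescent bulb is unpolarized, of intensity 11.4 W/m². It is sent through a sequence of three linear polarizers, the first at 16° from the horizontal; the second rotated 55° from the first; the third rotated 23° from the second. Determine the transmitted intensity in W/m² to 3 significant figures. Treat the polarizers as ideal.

Unpolarized light through the first polarizer → I₁ = 11.4 W/m²/2 = 5.7 W/m², polarized at 16°.
I₂ = I₁ · cos²(55°) = 5.7 · 0.329 = 1.875 W/m².
I₃ = I₂ · cos²(23°) = 1.875 · 0.8473 = 1.589 W/m².

I ≈ 1.59 W/m²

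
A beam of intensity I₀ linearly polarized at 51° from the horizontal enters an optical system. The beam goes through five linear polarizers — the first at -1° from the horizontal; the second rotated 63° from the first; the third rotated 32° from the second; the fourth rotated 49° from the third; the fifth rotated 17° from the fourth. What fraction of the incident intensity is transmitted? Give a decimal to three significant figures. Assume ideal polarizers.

I₁ = I₀ cos²(-1° − 51°) = I₀ cos²(52°) = 0.379 I₀.
I₂ = I₁ cos²(63°) = 0.379 · 0.2061 I₀ = 0.07812 I₀.
I₃ = I₂ cos²(32°) = 0.07812 · 0.7192 I₀ = 0.05618 I₀.
I₄ = I₃ cos²(49°) = 0.05618 · 0.4304 I₀ = 0.02418 I₀.
I₅ = I₄ cos²(17°) = 0.02418 · 0.9145 I₀ = 0.02212 I₀.
Transmitted fraction = 0.02212.

≈ 0.0221 I₀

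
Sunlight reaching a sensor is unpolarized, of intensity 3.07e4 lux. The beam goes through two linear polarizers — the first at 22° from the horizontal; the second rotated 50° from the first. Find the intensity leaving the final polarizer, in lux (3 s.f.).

I ≈ 6340 lux

Unpolarized light through the first polarizer → I₁ = 3.07e4 lux/2 = 1.535e+04 lux, polarized at 22°.
I₂ = I₁ · cos²(50°) = 1.535e+04 · 0.4132 = 6342 lux.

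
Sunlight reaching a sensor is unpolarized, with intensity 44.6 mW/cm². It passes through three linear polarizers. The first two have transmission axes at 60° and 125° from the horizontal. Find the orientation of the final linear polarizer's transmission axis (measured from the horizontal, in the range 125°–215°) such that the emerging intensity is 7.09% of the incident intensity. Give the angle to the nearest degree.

Unpolarized light through the first polarizer → I₁ = ½ I₀, now polarized at 60°.
I₂ = I₁ cos²(125° − 60°) = 0.5 I₀ · cos²(65°) = 0.0893 I₀.
Need I₃/I₀ = 0.0709, so cos²(θ − 125°) = 0.0709 / 0.0893 = 0.7939.
θ − 125° = arccos(√0.7939) = 27.0°, giving θ ≈ 125 + 27.0 = 152.0°.

θ ≈ 152°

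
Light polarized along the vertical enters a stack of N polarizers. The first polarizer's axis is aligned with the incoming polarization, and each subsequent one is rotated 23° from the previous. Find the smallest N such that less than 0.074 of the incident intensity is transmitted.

N = 17

First polarizer is aligned with the polarization: full transmission.
Each further stage multiplies by cos²(23°) = 0.8473.
After N polarizers: T = 0.8473^(N−1). Require T < 0.074 ⇒ N−1 > ln(0.074)/ln(0.8473) = 15.72, so N−1 ≥ 16 and N = 17.
Check: N=17 gives T = 0.0706 < 0.074; N=16 gives T = 0.08333.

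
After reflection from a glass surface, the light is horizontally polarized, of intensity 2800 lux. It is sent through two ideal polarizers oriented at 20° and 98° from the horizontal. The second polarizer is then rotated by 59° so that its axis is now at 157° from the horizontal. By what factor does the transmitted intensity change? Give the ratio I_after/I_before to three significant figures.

Before rotation:
I₁ = I₀ cos²(20° − 0°) = I₀ cos²(20°) = 0.883 I₀.
I₂ = I₁ cos²(98° − 20°) = 0.883 I₀ · cos²(78°) = 0.03817 I₀.
After rotation:
I₁ = I₀ cos²(20° − 0°) = I₀ cos²(20°) = 0.883 I₀.
Angle between axes 1 and 2: 43°. I₂ = 0.883 I₀ · cos²(43°) = 0.4723 I₀.
Ratio = 0.4723 / 0.03817 = 12.37.

I_new/I_old ≈ 12.4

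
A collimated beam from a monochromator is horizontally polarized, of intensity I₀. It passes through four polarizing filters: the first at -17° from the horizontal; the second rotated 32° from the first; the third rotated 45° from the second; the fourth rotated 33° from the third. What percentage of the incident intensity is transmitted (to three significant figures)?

I₁ = I₀ cos²(-17° − 0°) = I₀ cos²(17°) = 0.9145 I₀.
I₂ = I₁ cos²(32°) = 0.9145 · 0.7192 I₀ = 0.6577 I₀.
I₃ = I₂ cos²(45°) = 0.6577 · 0.5 I₀ = 0.3289 I₀.
I₄ = I₃ cos²(33°) = 0.3289 · 0.7034 I₀ = 0.2313 I₀.
That is 23.13% of the incident intensity.

≈ 23.1%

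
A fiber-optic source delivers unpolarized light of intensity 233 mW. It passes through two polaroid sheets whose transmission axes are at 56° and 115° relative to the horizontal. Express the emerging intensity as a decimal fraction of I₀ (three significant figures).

I/I₀ ≈ 0.133

Unpolarized light through the first polarizer → I₁ = 233 mW/2 = 116.5 mW, polarized at 56°.
I₂ = I₁ · cos²(59°) = 116.5 · 0.2653 = 30.9 mW.
Transmitted fraction = 0.1326.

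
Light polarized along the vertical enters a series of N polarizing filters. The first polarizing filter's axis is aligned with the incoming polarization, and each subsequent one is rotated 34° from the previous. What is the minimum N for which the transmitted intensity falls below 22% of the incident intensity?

N = 6

First polarizer is aligned with the polarization: full transmission.
Each further stage multiplies by cos²(34°) = 0.6873.
After N polarizers: T = 0.6873^(N−1). Require T < 0.22 ⇒ N−1 > ln(0.22)/ln(0.6873) = 4.04, so N−1 ≥ 5 and N = 6.
Check: N=6 gives T = 0.1534 < 0.22; N=5 gives T = 0.2231.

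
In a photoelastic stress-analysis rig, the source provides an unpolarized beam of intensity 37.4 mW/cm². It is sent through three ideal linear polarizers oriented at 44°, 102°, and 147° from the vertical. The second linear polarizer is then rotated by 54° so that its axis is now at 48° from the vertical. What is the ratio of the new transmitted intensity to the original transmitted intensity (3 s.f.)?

Before rotation:
Unpolarized light through the first polarizer → I₁ = ½ I₀, now polarized at 44°.
I₂ = I₁ cos²(102° − 44°) = 0.5 I₀ · cos²(58°) = 0.1404 I₀.
I₃ = I₂ cos²(147° − 102°) = 0.1404 I₀ · cos²(45°) = 0.0702 I₀.
After rotation:
Unpolarized light through the first polarizer → I₁ = ½ I₀, now polarized at 44°.
I₂ = I₁ cos²(48° − 44°) = 0.5 I₀ · cos²(4°) = 0.4976 I₀.
Angle between axes 2 and 3: 81°. I₃ = 0.4976 I₀ · cos²(81°) = 0.01218 I₀.
Ratio = 0.01218 / 0.0702 = 0.1734.

I_new/I_old ≈ 0.173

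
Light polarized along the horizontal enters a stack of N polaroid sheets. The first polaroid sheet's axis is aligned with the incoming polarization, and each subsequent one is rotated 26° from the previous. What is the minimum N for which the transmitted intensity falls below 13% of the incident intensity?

First polarizer is aligned with the polarization: full transmission.
Each further stage multiplies by cos²(26°) = 0.8078.
After N polarizers: T = 0.8078^(N−1). Require T < 0.13 ⇒ N−1 > ln(0.13)/ln(0.8078) = 9.56, so N−1 ≥ 10 and N = 11.
Check: N=11 gives T = 0.1184 < 0.13; N=10 gives T = 0.1465.

N = 11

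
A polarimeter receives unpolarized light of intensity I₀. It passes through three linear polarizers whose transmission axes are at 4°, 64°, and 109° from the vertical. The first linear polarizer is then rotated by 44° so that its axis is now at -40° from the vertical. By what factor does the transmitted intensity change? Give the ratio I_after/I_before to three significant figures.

I_new/I_old ≈ 0.234

Before rotation:
Unpolarized light through the first polarizer → I₁ = ½ I₀, now polarized at 4°.
I₂ = I₁ cos²(64° − 4°) = 0.5 I₀ · cos²(60°) = 0.125 I₀.
I₃ = I₂ cos²(109° − 64°) = 0.125 I₀ · cos²(45°) = 0.0625 I₀.
After rotation:
Unpolarized light through the first polarizer → I₁ = ½ I₀, now polarized at -40°.
Angle between axes 1 and 2: 76°. I₂ = 0.5 I₀ · cos²(76°) = 0.02926 I₀.
I₃ = I₂ cos²(109° − 64°) = 0.02926 I₀ · cos²(45°) = 0.01463 I₀.
Ratio = 0.01463 / 0.0625 = 0.2341.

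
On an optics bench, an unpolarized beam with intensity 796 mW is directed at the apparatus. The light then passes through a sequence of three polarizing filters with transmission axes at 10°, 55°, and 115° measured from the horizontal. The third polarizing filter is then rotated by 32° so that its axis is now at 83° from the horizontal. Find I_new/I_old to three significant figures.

I_new/I_old ≈ 3.12

Before rotation:
Unpolarized light through the first polarizer → I₁ = ½ I₀, now polarized at 10°.
I₂ = I₁ cos²(55° − 10°) = 0.5 I₀ · cos²(45°) = 0.25 I₀.
I₃ = I₂ cos²(115° − 55°) = 0.25 I₀ · cos²(60°) = 0.0625 I₀.
After rotation:
Unpolarized light through the first polarizer → I₁ = ½ I₀, now polarized at 10°.
I₂ = I₁ cos²(55° − 10°) = 0.5 I₀ · cos²(45°) = 0.25 I₀.
I₃ = I₂ cos²(83° − 55°) = 0.25 I₀ · cos²(28°) = 0.1949 I₀.
Ratio = 0.1949 / 0.0625 = 3.118.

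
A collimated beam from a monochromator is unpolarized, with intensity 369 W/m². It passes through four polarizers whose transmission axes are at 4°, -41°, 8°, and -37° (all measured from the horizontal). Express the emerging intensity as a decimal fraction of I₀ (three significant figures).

Unpolarized light through the first polarizer → I₁ = 369 W/m²/2 = 184.5 W/m², polarized at 4°.
I₂ = I₁ · cos²(45°) = 184.5 · 0.5 = 92.25 W/m².
I₃ = I₂ · cos²(49°) = 92.25 · 0.4304 = 39.71 W/m².
I₄ = I₃ · cos²(45°) = 39.71 · 0.5 = 19.85 W/m².
Transmitted fraction = 0.0538.

I/I₀ ≈ 0.0538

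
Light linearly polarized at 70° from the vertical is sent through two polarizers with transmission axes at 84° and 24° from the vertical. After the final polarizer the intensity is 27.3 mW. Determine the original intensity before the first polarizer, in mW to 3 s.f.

I₀ ≈ 116 mW

By Malus's law, I₁ = I₀ cos²(84° − 70°) = I₀ cos²(14°) = 0.9415 I₀.
I₂ = I₁ cos²(24° − 84°) = 0.9415 I₀ · cos²(60°) = 0.2354 I₀.
So 27.3 mW = 0.2354 I₀, giving I₀ = 27.3/0.2354 = 116 mW.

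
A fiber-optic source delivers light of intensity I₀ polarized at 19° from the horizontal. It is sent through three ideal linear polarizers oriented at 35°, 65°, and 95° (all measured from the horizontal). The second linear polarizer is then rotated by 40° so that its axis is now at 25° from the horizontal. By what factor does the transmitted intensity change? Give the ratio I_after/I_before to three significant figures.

I_new/I_old ≈ 0.202

Before rotation:
By Malus's law, I₁ = I₀ cos²(35° − 19°) = I₀ cos²(16°) = 0.924 I₀.
I₂ = I₁ cos²(65° − 35°) = 0.924 I₀ · cos²(30°) = 0.693 I₀.
I₃ = I₂ cos²(95° − 65°) = 0.693 I₀ · cos²(30°) = 0.5198 I₀.
After rotation:
I₁ = I₀ cos²(35° − 19°) = I₀ cos²(16°) = 0.924 I₀.
I₂ = I₁ cos²(25° − 35°) = 0.924 I₀ · cos²(10°) = 0.8962 I₀.
I₃ = I₂ cos²(95° − 25°) = 0.8962 I₀ · cos²(70°) = 0.1048 I₀.
Ratio = 0.1048 / 0.5198 = 0.2017.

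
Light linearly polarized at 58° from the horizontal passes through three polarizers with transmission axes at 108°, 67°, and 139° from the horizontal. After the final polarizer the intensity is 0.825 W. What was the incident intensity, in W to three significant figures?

I₀ ≈ 36.7 W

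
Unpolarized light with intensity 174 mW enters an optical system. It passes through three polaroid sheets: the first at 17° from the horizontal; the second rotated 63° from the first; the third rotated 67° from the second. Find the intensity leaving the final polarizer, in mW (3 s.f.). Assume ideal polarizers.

Unpolarized light through the first polarizer → I₁ = 174 mW/2 = 87 mW, polarized at 17°.
I₂ = I₁ · cos²(63°) = 87 · 0.2061 = 17.93 mW.
I₃ = I₂ · cos²(67°) = 17.93 · 0.1527 = 2.738 mW.

I ≈ 2.74 mW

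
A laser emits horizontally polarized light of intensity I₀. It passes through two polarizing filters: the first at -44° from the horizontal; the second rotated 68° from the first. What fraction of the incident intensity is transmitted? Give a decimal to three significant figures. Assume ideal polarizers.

≈ 0.0726 I₀

I₁ = I₀ cos²(-44° − 0°) = I₀ cos²(44°) = 0.5174 I₀.
I₂ = I₁ cos²(68°) = 0.5174 · 0.1403 I₀ = 0.07261 I₀.
Transmitted fraction = 0.07261.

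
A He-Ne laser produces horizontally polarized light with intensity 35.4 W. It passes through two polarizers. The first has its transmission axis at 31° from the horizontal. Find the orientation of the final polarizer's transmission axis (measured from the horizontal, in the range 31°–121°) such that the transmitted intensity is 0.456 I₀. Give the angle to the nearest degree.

θ ≈ 69°

I₁ = I₀ cos²(31° − 0°) = I₀ cos²(31°) = 0.7347 I₀.
Need I₂/I₀ = 0.456, so cos²(θ − 31°) = 0.456 / 0.7347 = 0.6206.
θ − 31° = arccos(√0.6206) = 38.0°, giving θ ≈ 31 + 38.0 = 69.0°.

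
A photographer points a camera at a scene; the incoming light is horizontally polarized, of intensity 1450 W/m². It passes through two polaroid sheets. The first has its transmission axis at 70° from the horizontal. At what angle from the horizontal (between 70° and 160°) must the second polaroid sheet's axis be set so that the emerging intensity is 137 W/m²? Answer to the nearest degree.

I₁ = I₀ cos²(70° − 0°) = I₀ cos²(70°) = 0.117 I₀.
Target fraction: 137 / 1450 W/m² = 0.09448 of I₀.
Need I₂/I₀ = 0.09448, so cos²(θ − 70°) = 0.09448 / 0.117 = 0.8077.
θ − 70° = arccos(√0.8077) = 26.0°, giving θ ≈ 70 + 26.0 = 96.0°.

θ ≈ 96°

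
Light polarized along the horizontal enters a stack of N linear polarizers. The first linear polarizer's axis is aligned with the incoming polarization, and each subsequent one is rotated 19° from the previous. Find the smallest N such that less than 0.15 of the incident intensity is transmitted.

First polarizer is aligned with the polarization: full transmission.
Each further stage multiplies by cos²(19°) = 0.894.
After N polarizers: T = 0.894^(N−1). Require T < 0.15 ⇒ N−1 > ln(0.15)/ln(0.894) = 16.93, so N−1 ≥ 17 and N = 18.
Check: N=18 gives T = 0.1489 < 0.15; N=17 gives T = 0.1665.

N = 18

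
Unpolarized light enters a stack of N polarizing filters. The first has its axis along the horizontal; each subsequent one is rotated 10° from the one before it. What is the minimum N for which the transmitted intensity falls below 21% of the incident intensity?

First polarizer halves the unpolarized light: factor 1/2.
Each further stage multiplies by cos²(10°) = 0.9698.
After N polarizers: T = 0.5·0.9698^(N−1). Require T < 0.21 ⇒ N−1 > ln(0.21/0.5)/ln(0.9698) = 28.33, so N−1 ≥ 29 and N = 30.
Check: N=30 gives T = 0.2058 < 0.21; N=29 gives T = 0.2122.

N = 30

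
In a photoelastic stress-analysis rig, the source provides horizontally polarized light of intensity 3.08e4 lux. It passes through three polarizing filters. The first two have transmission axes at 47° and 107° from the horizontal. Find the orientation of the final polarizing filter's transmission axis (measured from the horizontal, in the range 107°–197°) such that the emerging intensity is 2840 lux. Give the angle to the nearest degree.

θ ≈ 134°

I₁ = I₀ cos²(47° − 0°) = I₀ cos²(47°) = 0.4651 I₀.
I₂ = I₁ cos²(107° − 47°) = 0.4651 I₀ · cos²(60°) = 0.1163 I₀.
Target fraction: 2840 / 3.08e4 lux = 0.09221 of I₀.
Need I₃/I₀ = 0.09221, so cos²(θ − 107°) = 0.09221 / 0.1163 = 0.793.
θ − 107° = arccos(√0.793) = 27.1°, giving θ ≈ 107 + 27.1 = 134.1°.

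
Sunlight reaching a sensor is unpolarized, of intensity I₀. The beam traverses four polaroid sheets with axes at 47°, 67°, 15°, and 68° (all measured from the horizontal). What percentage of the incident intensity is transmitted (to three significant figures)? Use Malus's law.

Unpolarized light through the first polarizer → I₁ = ½ I₀, now polarized at 47°.
I₂ = I₁ cos²(67° − 47°) = 0.5 I₀ · cos²(20°) = 0.4415 I₀.
I₃ = I₂ cos²(15° − 67°) = 0.4415 I₀ · cos²(52°) = 0.1673 I₀.
I₄ = I₃ cos²(68° − 15°) = 0.1673 I₀ · cos²(53°) = 0.06061 I₀.
That is 6.061% of the incident intensity.

≈ 6.06%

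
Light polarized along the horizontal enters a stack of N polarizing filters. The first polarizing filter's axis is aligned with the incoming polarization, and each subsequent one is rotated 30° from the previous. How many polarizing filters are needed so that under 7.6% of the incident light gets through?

First polarizer is aligned with the polarization: full transmission.
Each further stage multiplies by cos²(30°) = 0.75.
After N polarizers: T = 0.75^(N−1). Require T < 0.076 ⇒ N−1 > ln(0.076)/ln(0.75) = 8.96, so N−1 ≥ 9 and N = 10.
Check: N=10 gives T = 0.07508 < 0.076; N=9 gives T = 0.1001.

N = 10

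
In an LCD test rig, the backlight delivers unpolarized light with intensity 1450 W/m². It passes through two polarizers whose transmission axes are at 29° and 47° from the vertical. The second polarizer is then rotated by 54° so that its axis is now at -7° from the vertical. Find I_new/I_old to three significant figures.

I_new/I_old ≈ 0.724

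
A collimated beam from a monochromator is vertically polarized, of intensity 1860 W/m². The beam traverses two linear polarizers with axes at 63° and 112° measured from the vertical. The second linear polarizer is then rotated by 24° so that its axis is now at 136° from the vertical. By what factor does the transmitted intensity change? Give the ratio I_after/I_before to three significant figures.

Before rotation:
I₁ = I₀ cos²(63° − 0°) = I₀ cos²(63°) = 0.2061 I₀.
I₂ = I₁ cos²(112° − 63°) = 0.2061 I₀ · cos²(49°) = 0.08871 I₀.
After rotation:
I₁ = I₀ cos²(63° − 0°) = I₀ cos²(63°) = 0.2061 I₀.
I₂ = I₁ cos²(136° − 63°) = 0.2061 I₀ · cos²(73°) = 0.01762 I₀.
Ratio = 0.01762 / 0.08871 = 0.1986.

I_new/I_old ≈ 0.199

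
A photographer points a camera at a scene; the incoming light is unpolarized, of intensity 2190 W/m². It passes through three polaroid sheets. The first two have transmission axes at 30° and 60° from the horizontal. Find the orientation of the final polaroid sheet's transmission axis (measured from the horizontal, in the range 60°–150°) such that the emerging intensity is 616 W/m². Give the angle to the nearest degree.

θ ≈ 90°

Unpolarized light through the first polarizer → I₁ = ½ I₀, now polarized at 30°.
I₂ = I₁ cos²(60° − 30°) = 0.5 I₀ · cos²(30°) = 0.375 I₀.
Target fraction: 616 / 2190 W/m² = 0.2813 of I₀.
Need I₃/I₀ = 0.2813, so cos²(θ − 60°) = 0.2813 / 0.375 = 0.7501.
θ − 60° = arccos(√0.7501) = 30.0°, giving θ ≈ 60 + 30.0 = 90.0°.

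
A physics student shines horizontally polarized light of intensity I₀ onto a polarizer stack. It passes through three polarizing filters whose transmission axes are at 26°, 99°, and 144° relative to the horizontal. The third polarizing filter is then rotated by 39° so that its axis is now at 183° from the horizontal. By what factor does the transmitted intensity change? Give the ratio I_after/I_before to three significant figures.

Before rotation:
By Malus's law, I₁ = I₀ cos²(26° − 0°) = I₀ cos²(26°) = 0.8078 I₀.
I₂ = I₁ cos²(99° − 26°) = 0.8078 I₀ · cos²(73°) = 0.06905 I₀.
I₃ = I₂ cos²(144° − 99°) = 0.06905 I₀ · cos²(45°) = 0.03453 I₀.
After rotation:
I₁ = I₀ cos²(26° − 0°) = I₀ cos²(26°) = 0.8078 I₀.
I₂ = I₁ cos²(99° − 26°) = 0.8078 I₀ · cos²(73°) = 0.06905 I₀.
I₃ = I₂ cos²(183° − 99°) = 0.06905 I₀ · cos²(84°) = 0.0007545 I₀.
Ratio = 0.0007545 / 0.03453 = 0.02185.

I_new/I_old ≈ 0.0219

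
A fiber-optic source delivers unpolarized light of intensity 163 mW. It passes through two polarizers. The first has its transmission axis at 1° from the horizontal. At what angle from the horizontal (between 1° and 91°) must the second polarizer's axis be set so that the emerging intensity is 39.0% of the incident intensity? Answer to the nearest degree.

θ ≈ 29°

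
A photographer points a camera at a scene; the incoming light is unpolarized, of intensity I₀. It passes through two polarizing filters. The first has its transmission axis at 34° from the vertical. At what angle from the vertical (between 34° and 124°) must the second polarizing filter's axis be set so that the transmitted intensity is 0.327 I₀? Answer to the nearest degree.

Unpolarized light through the first polarizer → I₁ = ½ I₀, now polarized at 34°.
Need I₂/I₀ = 0.327, so cos²(θ − 34°) = 0.327 / 0.5 = 0.654.
θ − 34° = arccos(√0.654) = 36.0°, giving θ ≈ 34 + 36.0 = 70.0°.

θ ≈ 70°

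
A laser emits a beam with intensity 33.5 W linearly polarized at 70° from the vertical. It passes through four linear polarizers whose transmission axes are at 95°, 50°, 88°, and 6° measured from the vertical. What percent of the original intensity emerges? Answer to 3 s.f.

≈ 0.494%

I₁ = 33.5 W · cos²(25°) = 27.52 W.
I₂ = I₁ · cos²(45°) = 27.52 · 0.5 = 13.76 W.
I₃ = I₂ · cos²(38°) = 13.76 · 0.621 = 8.543 W.
I₄ = I₃ · cos²(82°) = 8.543 · 0.01937 = 0.1655 W.
That is 0.494% of the incident intensity.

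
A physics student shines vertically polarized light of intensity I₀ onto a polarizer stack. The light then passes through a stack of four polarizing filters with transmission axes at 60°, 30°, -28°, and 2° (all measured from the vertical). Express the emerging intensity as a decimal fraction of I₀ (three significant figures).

≈ 0.0395 I₀

By Malus's law, I₁ = I₀ cos²(60° − 0°) = I₀ cos²(60°) = 0.25 I₀.
I₂ = I₁ cos²(30° − 60°) = 0.25 I₀ · cos²(30°) = 0.1875 I₀.
I₃ = I₂ cos²(-28° − 30°) = 0.1875 I₀ · cos²(58°) = 0.05265 I₀.
I₄ = I₃ cos²(2° + 28°) = 0.05265 I₀ · cos²(30°) = 0.03949 I₀.
Transmitted fraction = 0.03949.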